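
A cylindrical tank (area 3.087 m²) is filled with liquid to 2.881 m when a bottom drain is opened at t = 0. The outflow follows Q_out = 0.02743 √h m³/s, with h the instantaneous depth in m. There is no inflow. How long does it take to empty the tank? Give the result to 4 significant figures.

With no inflow, A dh/dt = −0.02743 √h.
∫ h^(−1/2) dh = −(0.02743/A) ∫ dt, giving 2√h = 2√h₀ − (0.02743/A) t.
Tank is empty when √h = 0: t_empty = 2A√h₀/0.02743.
t_empty = 2·3.087·√2.881/0.02743 = 6.17400·1.69735/0.02743 = 382.043 s.

382.0 s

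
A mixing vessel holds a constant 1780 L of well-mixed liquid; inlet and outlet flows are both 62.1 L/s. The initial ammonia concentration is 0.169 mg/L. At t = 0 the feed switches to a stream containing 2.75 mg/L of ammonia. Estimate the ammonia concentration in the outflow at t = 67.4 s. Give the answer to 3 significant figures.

Accumulation = in − out for the solute gives V dC/dt = Q(C_in − C).
Time constant τ = V/Q = 1780/62.1 = 28.663 s.
This is linear first-order; C(t) = C_in + (C₀ − C_in) e^(−t/τ).
C(67.4) = 2.75 + (0.169 − 2.75)·e^(−67.4/28.663) = 2.75 + (-2.5810)·0.095233 = 2.5042 mg/L.

2.50 mg/L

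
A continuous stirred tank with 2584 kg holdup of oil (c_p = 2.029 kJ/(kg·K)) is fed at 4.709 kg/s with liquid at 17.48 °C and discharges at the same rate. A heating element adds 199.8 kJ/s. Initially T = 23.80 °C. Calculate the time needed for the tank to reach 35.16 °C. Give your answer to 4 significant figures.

M c_p dT/dt = ṁ c_p (T_in − T) + Q̇.
τ = M/ṁ = 548.736 s; T_ss = T_in + Q̇/(ṁ c_p) = 38.3915 °C.
T(t) = T_ss + (T₀ − T_ss) e^(−t/τ). Set T = 35.16:
e^(−t/τ) = (35.16 − 38.3915)/(23.80 − 38.3915) = 0.221463
t = −548.736 · ln(0.221463) = 827.219 s.

827.2 s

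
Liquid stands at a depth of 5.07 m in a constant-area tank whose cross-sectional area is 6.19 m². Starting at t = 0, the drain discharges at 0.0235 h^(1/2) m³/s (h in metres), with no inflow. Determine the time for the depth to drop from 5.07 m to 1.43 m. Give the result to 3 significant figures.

556 s

A dh/dt = −Q_out = −0.0235 √h.
∫ h^(−1/2) dh = −(0.0235/A) ∫ dt, giving 2√h = 2√h₀ − (0.0235/A) t.
t = 2A(√h₀ − √h)/0.0235 = 2·6.19·(√5.07 − √1.43)/0.0235
  = 12.380 × (2.2517 − 1.1958) / 0.0235 = 556.23 s.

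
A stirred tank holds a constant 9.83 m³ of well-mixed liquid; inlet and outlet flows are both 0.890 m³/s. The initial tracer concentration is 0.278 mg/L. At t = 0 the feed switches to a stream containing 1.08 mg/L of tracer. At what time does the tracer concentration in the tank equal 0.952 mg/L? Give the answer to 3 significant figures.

Species balance on the tank: V dC/dt = Q(C_in − C), so τ = V/Q = 11.045 s.
C(t) = C_in + (C₀ − C_in) e^(−t/τ). Set C = 0.952 and solve for t:
e^(−t/τ) = (C − C_in)/(C₀ − C_in) = (0.952 − 1.08)/(0.278 − 1.08) = 0.15960
t = −τ ln(…) = 11.045 × 1.8351 = 20.268 s.

20.3 s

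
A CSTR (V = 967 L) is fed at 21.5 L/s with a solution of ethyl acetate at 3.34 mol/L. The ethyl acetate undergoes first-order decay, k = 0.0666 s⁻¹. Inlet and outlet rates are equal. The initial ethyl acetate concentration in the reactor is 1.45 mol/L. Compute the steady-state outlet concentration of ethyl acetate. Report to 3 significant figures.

Accumulation = in − out − consumed: V dC/dt = Q C_in − Q C − k V C.
At steady state: 0 = Q C_in − (Q + kV) C_ss, so C_ss = Q C_in/(Q + kV).
C_ss = 21.5·3.34/(21.5 + 0.0666·967) = 71.810/85.902 = 0.83595 mol/L.

0.836 mol/L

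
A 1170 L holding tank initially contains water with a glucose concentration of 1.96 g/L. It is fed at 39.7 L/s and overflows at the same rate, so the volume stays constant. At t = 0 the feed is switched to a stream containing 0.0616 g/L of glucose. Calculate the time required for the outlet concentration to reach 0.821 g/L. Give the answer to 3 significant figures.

27.0 s

Species balance on the tank: V dC/dt = Q(C_in − C), so τ = V/Q = 29.471 s.
C(t) = C_in + (C₀ − C_in) e^(−t/τ). Set C = 0.821 and solve for t:
e^(−t/τ) = (C − C_in)/(C₀ − C_in) = (0.821 − 0.0616)/(1.96 − 0.0616) = 0.40002
t = −τ ln(…) = 29.471 × 0.91624 = 27.002 s.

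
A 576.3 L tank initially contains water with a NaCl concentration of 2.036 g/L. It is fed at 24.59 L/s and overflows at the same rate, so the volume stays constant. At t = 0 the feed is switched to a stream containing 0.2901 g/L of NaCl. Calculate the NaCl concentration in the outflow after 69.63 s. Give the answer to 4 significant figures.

0.3796 g/L

Species balance on the tank: V dC/dt = Q(C_in − C).
So dC/dt = (C_in − C)/τ with τ = V/Q = 576.3/24.59 = 23.4364 s.
Solution: C(t) = C_in + (C₀ − C_in) e^(−t/τ).
C(69.63) = 0.2901 + (2.036 − 0.2901)·e^(−69.63/23.4364) = 0.2901 + (1.74590)·0.0512508 = 0.379579 g/L.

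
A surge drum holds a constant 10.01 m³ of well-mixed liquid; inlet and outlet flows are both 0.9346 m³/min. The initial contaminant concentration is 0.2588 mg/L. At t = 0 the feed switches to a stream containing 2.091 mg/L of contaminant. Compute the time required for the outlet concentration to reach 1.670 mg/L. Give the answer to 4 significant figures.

Accumulation = in − out for the solute gives V dC/dt = Q(C_in − C), so τ = V/Q = 10.7105 min.
C(t) = C_in + (C₀ − C_in) e^(−t/τ). Set C = 1.670 and solve for t:
e^(−t/τ) = (C − C_in)/(C₀ − C_in) = (1.670 − 2.091)/(0.2588 − 2.091) = 0.229778
t = −τ ln(…) = 10.7105 × 1.47064 = 15.7512 min.

15.75 min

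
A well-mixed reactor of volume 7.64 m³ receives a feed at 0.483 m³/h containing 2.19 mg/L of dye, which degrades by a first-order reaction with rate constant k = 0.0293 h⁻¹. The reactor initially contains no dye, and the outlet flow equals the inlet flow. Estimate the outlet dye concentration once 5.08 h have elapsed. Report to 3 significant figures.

0.561 mg/L

Species balance: V dC/dt = Q C_in − Q C − k V C.
dC/dt = (Q/V) C_in − (Q/V + k) C; effective rate a = Q/V + k = 0.063220 + 0.0293 = 0.092520 h⁻¹.
C_ss = Q C_in/(Q + kV) = 1.4965 mg/L; C(t) = C_ss + (C₀ − C_ss) e^(−a t).
C(5.08) = 1.4965 + (-1.4965)·e^(−0.092520·5.08) = 1.4965 + (-1.4965)·0.62500 = 0.56117 mg/L.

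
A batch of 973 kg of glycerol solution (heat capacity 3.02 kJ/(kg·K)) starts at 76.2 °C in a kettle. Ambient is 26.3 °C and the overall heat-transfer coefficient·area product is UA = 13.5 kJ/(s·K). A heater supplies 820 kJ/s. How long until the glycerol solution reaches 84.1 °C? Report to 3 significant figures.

Lumped-capacitance energy balance: M c_p dT/dt = UA(T_amb − T) + Q̇.
τ = M c_p/UA = 217.66 s; T_ss = T_amb + Q̇/UA = 26.3 + 820/13.5 = 87.041 °C.
T(t) = T_ss + (T₀ − T_ss)e^(−t/τ); set T = 84.1:
t = −τ ln[(T − T_ss)/(T₀ − T_ss)] = −217.66 · ln(0.27127) = 283.97 s.

284 s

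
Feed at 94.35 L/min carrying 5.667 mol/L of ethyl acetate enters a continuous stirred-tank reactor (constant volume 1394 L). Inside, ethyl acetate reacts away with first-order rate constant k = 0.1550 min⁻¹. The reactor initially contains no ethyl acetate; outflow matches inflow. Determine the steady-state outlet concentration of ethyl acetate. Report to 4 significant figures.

1.722 mol/L

V dC/dt = Q(C_in − C) − k V C.
At steady state: 0 = Q C_in − (Q + kV) C_ss, so C_ss = Q C_in/(Q + kV).
C_ss = 94.35·5.667/(94.35 + 0.1550·1394) = 534.681/310.420 = 1.72245 mol/L.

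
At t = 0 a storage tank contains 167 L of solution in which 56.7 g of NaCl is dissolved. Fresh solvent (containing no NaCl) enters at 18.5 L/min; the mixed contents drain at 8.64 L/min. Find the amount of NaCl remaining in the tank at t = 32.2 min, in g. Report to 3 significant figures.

22.3 g

Total volume: dV/dt = Q_in − Q_out = 9.8600 L/min, so V(t) = 167 + 9.8600 t and V(32.2) = 484.49 L.
No NaCl enters, so dm/dt = −Q_out · (m/V).
Separate: dm/m = −Q_out dt/V(t) ⇒ ln(m/m₀) = −(Q_out/(Q_in−Q_out)) ln(V/V₀).
m = m₀ (V₀/V)^(Q_out/(Q_in−Q_out)) = 56.7 × (167/484.49)^(0.87627) = 22.297 g.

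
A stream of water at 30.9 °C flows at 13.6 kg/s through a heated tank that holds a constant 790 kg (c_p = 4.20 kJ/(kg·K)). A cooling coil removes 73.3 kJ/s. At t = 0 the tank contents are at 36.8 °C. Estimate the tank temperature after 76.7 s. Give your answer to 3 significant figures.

M c_p dT/dt = ṁ c_p (T_in − T) − Q̇.
Rearrange: dT/dt = (T_ss − T)/τ with τ = M/ṁ = 58.088 s and T_ss = T_in − Q̇/(ṁ c_p) = 29.617 °C.
Integrating: T(t) = T_ss + (T₀ − T_ss) e^(−t/τ).
T(76.7) = 29.617 + (7.1833)·e^(−76.7/58.088) = 29.617 + (7.1833)·0.26703 = 31.535 °C.

31.5 °C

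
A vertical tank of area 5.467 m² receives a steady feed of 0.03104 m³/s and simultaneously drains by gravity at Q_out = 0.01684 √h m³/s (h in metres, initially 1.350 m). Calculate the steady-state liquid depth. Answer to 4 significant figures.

3.397 m

A dh/dt = Q_in − 0.01684 √h. Steady state requires inflow = outflow:
Q_in = 0.01684 √h_ss ⇒ √h_ss = 0.03104/0.01684 = 1.84323.
h_ss = 1.84323² = 3.39750 m. (Since h₀ = 1.350 m < h_ss, the level will rise toward this value.)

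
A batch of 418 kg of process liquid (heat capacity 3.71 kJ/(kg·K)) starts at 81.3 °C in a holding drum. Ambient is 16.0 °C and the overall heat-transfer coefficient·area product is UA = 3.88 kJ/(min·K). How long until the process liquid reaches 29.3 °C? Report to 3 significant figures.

M c_p dT/dt = −UA(T − T_amb).
τ = M c_p/UA = 399.69 min; T_ss = T_amb = 16.000 °C.
T(t) = T_ss + (T₀ − T_ss)e^(−t/τ); set T = 29.3:
t = −τ ln[(T − T_ss)/(T₀ − T_ss)] = −399.69 · ln(0.20368) = 635.99 min.

636 min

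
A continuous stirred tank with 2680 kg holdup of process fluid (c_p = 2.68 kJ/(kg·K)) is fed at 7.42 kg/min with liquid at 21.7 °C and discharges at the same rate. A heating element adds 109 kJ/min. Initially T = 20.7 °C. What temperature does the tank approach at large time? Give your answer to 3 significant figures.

M c_p dT/dt = ṁ c_p (T_in − T) + Q̇.
At steady state dT/dt = 0 ⇒ T_ss = T_in + Q̇/(ṁ c_p) = 21.7 + 109/(7.42·2.68) = 27.181 °C.

27.2 °C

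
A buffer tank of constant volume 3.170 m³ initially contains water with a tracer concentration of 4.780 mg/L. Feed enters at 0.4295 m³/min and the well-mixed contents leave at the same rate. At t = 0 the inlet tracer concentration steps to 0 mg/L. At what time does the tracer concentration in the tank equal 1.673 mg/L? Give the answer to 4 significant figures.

Unsteady species balance (constant V, well mixed): V dC/dt = Q(C_in − C), so τ = V/Q = 7.38068 min.
C(t) = C_in + (C₀ − C_in) e^(−t/τ). Set C = 1.673 and solve for t:
e^(−t/τ) = (C − C_in)/(C₀ − C_in) = (1.673 − 0)/(4.780 − 0) = 0.350000
t = −τ ln(…) = 7.38068 × 1.04982 = 7.74840 min.

7.748 min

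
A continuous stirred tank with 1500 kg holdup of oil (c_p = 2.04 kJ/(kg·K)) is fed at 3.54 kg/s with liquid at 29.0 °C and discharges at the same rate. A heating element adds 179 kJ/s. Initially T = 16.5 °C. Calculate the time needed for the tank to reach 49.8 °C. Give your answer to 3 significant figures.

947 s

M c_p dT/dt = ṁ c_p (T_in − T) + Q̇.
τ = M/ṁ = 423.73 s; T_ss = T_in + Q̇/(ṁ c_p) = 53.787 °C.
T(t) = T_ss + (T₀ − T_ss) e^(−t/τ). Set T = 49.8:
e^(−t/τ) = (49.8 − 53.787)/(16.5 − 53.787) = 0.10692
t = −423.73 · ln(0.10692) = 947.31 s.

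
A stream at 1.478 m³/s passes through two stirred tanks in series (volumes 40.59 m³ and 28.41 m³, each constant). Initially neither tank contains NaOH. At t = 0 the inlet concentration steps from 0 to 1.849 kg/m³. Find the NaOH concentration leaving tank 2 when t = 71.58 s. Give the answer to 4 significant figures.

Time constants: τᵢ = Vᵢ/Q for each well-mixed tank.
τ₁ = 40.59/1.478 = 27.4628 s; τ₂ = 28.41/1.478 = 19.2219 s.
Tank 1: C₁ = C_in(1 − e^(−t/τ₁)). Tank 2 (τ₁ ≠ τ₂): C₂ = C_in[1 − (τ₁ e^(−t/τ₁) − τ₂ e^(−t/τ₂))/(τ₁ − τ₂)].
At t = 71.58: e^(−t/τ₁) = 0.0737971, e^(−t/τ₂) = 0.0241403.
C₂ = 1.849·[1 − (27.4628·0.0737971 − 19.2219·0.0241403)/(8.24087)] = 1.849·0.810378 = 1.49839 kg/m³.

1.498 kg/m³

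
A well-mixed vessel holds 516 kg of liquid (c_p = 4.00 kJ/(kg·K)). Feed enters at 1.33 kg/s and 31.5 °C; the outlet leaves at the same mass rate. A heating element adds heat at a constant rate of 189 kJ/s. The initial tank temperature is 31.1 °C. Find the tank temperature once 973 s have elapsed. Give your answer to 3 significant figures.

64.1 °C

M c_p dT/dt = ṁ c_p (T_in − T) + Q̇.
τ = M/ṁ = 387.97 s; T_ss = T_in + Q̇/(ṁ c_p) = 31.5 + 189/(1.33·4.00) = 67.026 °C.
Integrating: T(t) = T_ss + (T₀ − T_ss) e^(−t/τ).
T(973) = 67.026 + (-35.926)·e^(−973/387.97) = 67.026 + (-35.926)·0.081437 = 64.101 °C.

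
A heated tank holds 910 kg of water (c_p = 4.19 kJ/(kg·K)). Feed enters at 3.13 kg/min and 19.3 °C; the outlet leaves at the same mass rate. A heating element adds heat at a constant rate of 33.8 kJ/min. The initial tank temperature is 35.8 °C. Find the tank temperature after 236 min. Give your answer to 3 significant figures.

28.1 °C

Energy balance: M c_p dT/dt = ṁ c_p (T_in − T) + 33.8.
Rearrange: dT/dt = (T_ss − T)/τ with τ = M/ṁ = 290.73 min and T_ss = T_in + Q̇/(ṁ c_p) = 21.877 °C.
T approaches T_ss exponentially: T(t) = T_ss + (T₀ − T_ss) e^(−t/τ).
T(236) = 21.877 + (13.923)·e^(−236/290.73) = 21.877 + (13.923)·0.44409 = 28.060 °C.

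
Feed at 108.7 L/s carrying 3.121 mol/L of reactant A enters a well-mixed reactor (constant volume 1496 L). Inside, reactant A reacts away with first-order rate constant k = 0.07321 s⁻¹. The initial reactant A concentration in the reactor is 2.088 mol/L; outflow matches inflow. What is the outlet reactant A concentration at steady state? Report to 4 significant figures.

1.555 mol/L

Accumulation = in − out − consumed: V dC/dt = Q C_in − Q C − k V C.
Steady state (dC/dt = 0): C_ss = Q C_in/(Q + kV) = C_in/(1 + kV/Q).
C_ss = 108.7·3.121/(108.7 + 0.07321·1496) = 339.253/218.222 = 1.55462 mol/L.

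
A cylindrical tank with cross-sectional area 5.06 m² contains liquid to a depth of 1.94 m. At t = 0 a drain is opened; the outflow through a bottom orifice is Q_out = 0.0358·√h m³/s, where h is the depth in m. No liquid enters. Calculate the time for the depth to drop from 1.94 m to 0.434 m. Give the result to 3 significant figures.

With no inflow, A dh/dt = −0.0358 √h.
Separate and integrate: 2(√h − √h₀) = −(0.0358/A) t.
t = 2A(√h₀ − √h)/0.0358 = 2·5.06·(√1.94 − √0.434)/0.0358
  = 10.120 × (1.3928 − 0.65879) / 0.0358 = 207.50 s.

208 s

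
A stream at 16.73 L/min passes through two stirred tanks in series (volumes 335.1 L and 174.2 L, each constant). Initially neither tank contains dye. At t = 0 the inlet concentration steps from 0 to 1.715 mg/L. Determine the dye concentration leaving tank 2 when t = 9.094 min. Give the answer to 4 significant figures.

0.2220 mg/L

Each tank obeys Vᵢ dCᵢ/dt = Q(Cᵢ₋₁ − Cᵢ), so τᵢ = Vᵢ/Q.
τ₁ = 335.1/16.73 = 20.0299 min; τ₂ = 174.2/16.73 = 10.4124 min.
Solving the cascade with C₁(0)=C₂(0)=0 gives C₂(t) = C_in[1 − (τ₁ e^(−t/τ₁) − τ₂ e^(−t/τ₂))/(τ₁ − τ₂)].
At t = 9.094: e^(−t/τ₁) = 0.635069, e^(−t/τ₂) = 0.417538.
C₂ = 1.715·[1 − (20.0299·0.635069 − 10.4124·0.417538)/(9.61745)] = 1.715·0.129419 = 0.221954 mg/L.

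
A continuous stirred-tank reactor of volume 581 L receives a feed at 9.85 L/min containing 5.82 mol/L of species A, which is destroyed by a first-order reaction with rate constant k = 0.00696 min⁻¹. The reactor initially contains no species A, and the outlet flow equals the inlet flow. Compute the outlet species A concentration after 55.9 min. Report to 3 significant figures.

3.04 mol/L

Accumulation = in − out − consumed: V dC/dt = Q C_in − Q C − k V C.
dC/dt = (Q/V) C_in − (Q/V + k) C; effective rate a = Q/V + k = 0.016954 + 0.00696 = 0.023914 min⁻¹.
C_ss = Q C_in/(Q + kV) = 4.1261 mol/L; C(t) = C_ss + (C₀ − C_ss) e^(−a t).
C(55.9) = 4.1261 + (-4.1261)·e^(−0.023914·55.9) = 4.1261 + (-4.1261)·0.26269 = 3.0422 mol/L.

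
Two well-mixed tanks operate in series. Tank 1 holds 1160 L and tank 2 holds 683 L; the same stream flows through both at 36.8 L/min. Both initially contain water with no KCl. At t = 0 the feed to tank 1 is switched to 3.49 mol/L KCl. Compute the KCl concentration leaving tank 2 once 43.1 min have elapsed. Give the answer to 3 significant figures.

1.82 mol/L

Species balance on tank i: dCᵢ/dt = (Cᵢ₋₁ − Cᵢ)/τᵢ with τᵢ = Vᵢ/Q.
τ₁ = 1160/36.8 = 31.522 min; τ₂ = 683/36.8 = 18.560 min.
Tank 1: C₁ = C_in(1 − e^(−t/τ₁)). Tank 2 (τ₁ ≠ τ₂): C₂ = C_in[1 − (τ₁ e^(−t/τ₁) − τ₂ e^(−t/τ₂))/(τ₁ − τ₂)].
At t = 43.1: e^(−t/τ₁) = 0.25479, e^(−t/τ₂) = 0.098055.
C₂ = 3.49·[1 − (31.522·0.25479 − 18.560·0.098055)/(12.962)] = 3.49·0.52078 = 1.8175 mol/L.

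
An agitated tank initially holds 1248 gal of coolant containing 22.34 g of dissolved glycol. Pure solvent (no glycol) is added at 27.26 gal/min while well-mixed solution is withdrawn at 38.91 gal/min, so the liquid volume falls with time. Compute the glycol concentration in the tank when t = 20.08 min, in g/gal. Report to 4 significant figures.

Let m(t) be the amount of glycol. Volume: V(t) = V₀ + (Q_in − Q_out) t = 1248 − 11.6500 t; V(20.08) = 1014.07 gal.
No glycol enters, so dm/dt = −Q_out · (m/V).
Separate: dm/m = −Q_out dt/V(t) ⇒ ln(m/m₀) = −(Q_out/(Q_in−Q_out)) ln(V/V₀).
m = m₀ (V₀/V)^(Q_out/(Q_in−Q_out)) = 22.34 × (1248/1014.07)^(-3.33991) = 11.1686 g.
C = m/V = 11.1686/1014.07 = 0.0110136 g/gal.

0.01101 g/gal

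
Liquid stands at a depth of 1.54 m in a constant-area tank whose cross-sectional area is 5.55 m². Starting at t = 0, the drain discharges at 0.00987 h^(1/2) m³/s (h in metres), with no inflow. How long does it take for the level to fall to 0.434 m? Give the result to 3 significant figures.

Accumulation of liquid (constant cross-section A): A dh/dt = −0.00987 √h.
∫ h^(−1/2) dh = −(0.00987/A) ∫ dt, giving 2√h = 2√h₀ − (0.00987/A) t.
t = 2A(√h₀ − √h)/0.00987 = 2·5.55·(√1.54 − √0.434)/0.00987
  = 11.100 × (1.2410 − 0.65879) / 0.00987 = 654.73 s.

655 s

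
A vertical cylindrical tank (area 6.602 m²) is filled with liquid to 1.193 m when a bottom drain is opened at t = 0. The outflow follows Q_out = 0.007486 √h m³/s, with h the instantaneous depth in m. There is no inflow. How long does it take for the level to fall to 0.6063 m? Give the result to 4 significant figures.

With no inflow, A dh/dt = −0.007486 √h.
∫ h^(−1/2) dh = −(0.007486/A) ∫ dt, giving 2√h = 2√h₀ − (0.007486/A) t.
t = 2A(√h₀ − √h)/0.007486 = 2·6.602·(√1.193 − √0.6063)/0.007486
  = 13.2040 × (1.09225 − 0.778653) / 0.007486 = 553.123 s.

553.1 s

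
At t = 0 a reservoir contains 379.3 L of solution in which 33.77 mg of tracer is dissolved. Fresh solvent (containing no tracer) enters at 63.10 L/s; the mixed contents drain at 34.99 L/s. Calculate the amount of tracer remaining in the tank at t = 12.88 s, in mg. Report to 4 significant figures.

14.66 mg

Total volume: dV/dt = Q_in − Q_out = 28.1100 L/s, so V(t) = 379.3 + 28.1100 t and V(12.88) = 741.357 L.
Species balance (pure solvent in): dm/dt = −Q_out · m/V(t).
Separate: dm/m = −Q_out dt/V(t) ⇒ ln(m/m₀) = −(Q_out/(Q_in−Q_out)) ln(V/V₀).
m = m₀ (V₀/V)^(Q_out/(Q_in−Q_out)) = 33.77 × (379.3/741.357)^(1.24475) = 14.6640 mg.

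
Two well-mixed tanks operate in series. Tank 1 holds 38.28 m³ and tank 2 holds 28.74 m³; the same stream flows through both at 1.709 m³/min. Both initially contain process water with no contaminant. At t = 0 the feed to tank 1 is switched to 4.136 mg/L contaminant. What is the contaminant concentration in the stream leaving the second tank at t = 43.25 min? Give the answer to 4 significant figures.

2.681 mg/L

Each tank obeys Vᵢ dCᵢ/dt = Q(Cᵢ₋₁ − Cᵢ), so τᵢ = Vᵢ/Q.
τ₁ = 38.28/1.709 = 22.3991 min; τ₂ = 28.74/1.709 = 16.8169 min.
Solving the cascade with C₁(0)=C₂(0)=0 gives C₂(t) = C_in[1 − (τ₁ e^(−t/τ₁) − τ₂ e^(−t/τ₂))/(τ₁ − τ₂)].
At t = 43.25: e^(−t/τ₁) = 0.145020, e^(−t/τ₂) = 0.0763960.
C₂ = 4.136·[1 − (22.3991·0.145020 − 16.8169·0.0763960)/(5.58221)] = 4.136·0.648245 = 2.68114 mg/L.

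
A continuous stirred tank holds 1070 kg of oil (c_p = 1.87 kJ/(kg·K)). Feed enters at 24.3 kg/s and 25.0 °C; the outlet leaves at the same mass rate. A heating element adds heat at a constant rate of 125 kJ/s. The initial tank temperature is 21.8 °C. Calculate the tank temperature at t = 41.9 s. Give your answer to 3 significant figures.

M c_p dT/dt = ṁ c_p (T_in − T) + Q̇.
τ = M/ṁ = 44.033 s; T_ss = T_in + Q̇/(ṁ c_p) = 25.0 + 125/(24.3·1.87) = 27.751 °C.
Integrating: T(t) = T_ss + (T₀ − T_ss) e^(−t/τ).
T(41.9) = 27.751 + (-5.9508)·e^(−41.9/44.033) = 27.751 + (-5.9508)·0.38614 = 25.453 °C.

25.5 °C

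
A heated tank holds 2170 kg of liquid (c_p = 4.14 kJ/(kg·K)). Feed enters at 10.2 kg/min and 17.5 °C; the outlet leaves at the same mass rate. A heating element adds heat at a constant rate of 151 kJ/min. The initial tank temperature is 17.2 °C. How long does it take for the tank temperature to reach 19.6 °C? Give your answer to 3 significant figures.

First-law balance (no shaft work): M c_p dT/dt = ṁ c_p (T_in − T) + 151.
τ = M/ṁ = 212.75 min; T_ss = T_in + Q̇/(ṁ c_p) = 21.076 °C.
T(t) = T_ss + (T₀ − T_ss) e^(−t/τ). Set T = 19.6:
e^(−t/τ) = (19.6 − 21.076)/(17.2 − 21.076) = 0.38078
t = −212.75 · ln(0.38078) = 205.41 min.

205 min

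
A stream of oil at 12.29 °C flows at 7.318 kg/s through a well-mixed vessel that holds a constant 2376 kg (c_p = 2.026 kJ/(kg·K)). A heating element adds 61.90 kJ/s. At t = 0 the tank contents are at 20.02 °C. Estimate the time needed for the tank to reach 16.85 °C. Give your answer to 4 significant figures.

Heat balance on the well-mixed liquid: M c_p dT/dt = ṁ c_p (T_in − T) + 61.90.
τ = M/ṁ = 324.679 s; T_ss = T_in + Q̇/(ṁ c_p) = 16.4650 °C.
T(t) = T_ss + (T₀ − T_ss) e^(−t/τ). Set T = 16.85:
e^(−t/τ) = (16.85 − 16.4650)/(20.02 − 16.4650) = 0.108293
t = −324.679 · ln(0.108293) = 721.735 s.

721.7 s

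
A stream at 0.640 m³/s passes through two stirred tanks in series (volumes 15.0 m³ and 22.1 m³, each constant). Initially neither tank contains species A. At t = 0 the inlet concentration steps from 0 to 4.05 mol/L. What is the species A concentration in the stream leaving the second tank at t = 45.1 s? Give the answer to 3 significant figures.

Time constants: τᵢ = Vᵢ/Q for each well-mixed tank.
τ₁ = 15.0/0.640 = 23.438 s; τ₂ = 22.1/0.640 = 34.531 s.
Tank 1: C₁ = C_in(1 − e^(−t/τ₁)). Tank 2 (τ₁ ≠ τ₂): C₂ = C_in[1 − (τ₁ e^(−t/τ₁) − τ₂ e^(−t/τ₂))/(τ₁ − τ₂)].
At t = 45.1: e^(−t/τ₁) = 0.14598, e^(−t/τ₂) = 0.27088.
C₂ = 4.05·[1 − (23.438·0.14598 − 34.531·0.27088)/(-11.094)] = 4.05·0.46524 = 1.8842 mol/L.

1.88 mol/L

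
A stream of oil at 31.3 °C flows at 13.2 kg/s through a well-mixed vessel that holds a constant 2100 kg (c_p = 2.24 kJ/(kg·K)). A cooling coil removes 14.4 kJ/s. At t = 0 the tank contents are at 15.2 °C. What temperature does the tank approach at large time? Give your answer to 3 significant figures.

30.8 °C

M c_p dT/dt = ṁ c_p (T_in − T) − Q̇.
At steady state dT/dt = 0 ⇒ T_ss = T_in − Q̇/(ṁ c_p) = 31.3 − 14.4/(13.2·2.24) = 30.813 °C.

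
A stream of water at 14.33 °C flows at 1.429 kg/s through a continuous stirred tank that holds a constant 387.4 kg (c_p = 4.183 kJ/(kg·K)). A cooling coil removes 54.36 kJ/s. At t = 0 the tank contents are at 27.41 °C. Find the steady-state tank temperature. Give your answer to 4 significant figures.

5.236 °C

M c_p dT/dt = ṁ c_p (T_in − T) − Q̇.
At steady state dT/dt = 0 ⇒ T_ss = T_in − Q̇/(ṁ c_p) = 14.33 − 54.36/(1.429·4.183) = 5.23591 °C.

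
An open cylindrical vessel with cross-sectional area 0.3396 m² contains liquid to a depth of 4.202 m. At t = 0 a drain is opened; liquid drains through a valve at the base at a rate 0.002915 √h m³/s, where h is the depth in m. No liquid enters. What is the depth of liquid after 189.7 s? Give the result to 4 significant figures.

A dh/dt = −Q_out = −0.002915 √h.
This is separable: 2 d(√h)/dt = −0.002915/A, so √h = √h₀ − (0.002915/(2A)) t.
√h = √4.202 − 0.002915·189.7/(2·0.3396) = 2.04988 − 0.814157 = 1.23572.
h = 1.23572² = 1.52701 m.

1.527 m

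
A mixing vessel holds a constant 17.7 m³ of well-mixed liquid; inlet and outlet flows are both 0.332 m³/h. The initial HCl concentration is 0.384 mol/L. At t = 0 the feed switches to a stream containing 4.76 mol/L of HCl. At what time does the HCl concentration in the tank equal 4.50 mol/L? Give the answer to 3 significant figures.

151 h

Accumulation = in − out for the solute gives V dC/dt = Q(C_in − C), so τ = V/Q = 53.313 h.
C(t) = C_in + (C₀ − C_in) e^(−t/τ). Set C = 4.50 and solve for t:
e^(−t/τ) = (C − C_in)/(C₀ − C_in) = (4.50 − 4.76)/(0.384 − 4.76) = 0.059415
t = −τ ln(…) = 53.313 × 2.8232 = 150.51 h.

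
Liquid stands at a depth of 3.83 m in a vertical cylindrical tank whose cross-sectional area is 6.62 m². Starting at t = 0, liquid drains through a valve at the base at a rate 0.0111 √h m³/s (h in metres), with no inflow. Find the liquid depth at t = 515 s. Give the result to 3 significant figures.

2.33 m

Volume balance on the tank: A dh/dt = −0.0111 √h.
This is separable: 2 d(√h)/dt = −0.0111/A, so √h = √h₀ − (0.0111/(2A)) t.
√h = √3.83 − 0.0111·515/(2·6.62) = 1.9570 − 0.43176 = 1.5253.
h = 1.5253² = 2.3265 m.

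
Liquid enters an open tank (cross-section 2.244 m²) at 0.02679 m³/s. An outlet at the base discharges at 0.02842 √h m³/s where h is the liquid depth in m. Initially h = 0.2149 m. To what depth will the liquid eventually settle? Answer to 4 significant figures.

Level balance: A dh/dt = 0.02679 − 0.02842 √h. Setting dh/dt = 0:
Q_in = 0.02842 √h_ss ⇒ √h_ss = 0.02679/0.02842 = 0.942646.
h_ss = 0.942646² = 0.888582 m. (Since h₀ = 0.2149 m < h_ss, the level will rise toward this value.)

0.8886 m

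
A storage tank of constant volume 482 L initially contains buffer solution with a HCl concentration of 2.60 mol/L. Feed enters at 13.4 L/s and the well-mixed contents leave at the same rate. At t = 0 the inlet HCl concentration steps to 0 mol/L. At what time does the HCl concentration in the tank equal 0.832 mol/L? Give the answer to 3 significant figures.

Species balance on the tank: V dC/dt = Q(C_in − C), so τ = V/Q = 35.970 s.
C(t) = C_in + (C₀ − C_in) e^(−t/τ). Set C = 0.832 and solve for t:
e^(−t/τ) = (C − C_in)/(C₀ − C_in) = (0.832 − 0)/(2.60 − 0) = 0.32000
t = −τ ln(…) = 35.970 × 1.1394 = 40.986 s.

41.0 s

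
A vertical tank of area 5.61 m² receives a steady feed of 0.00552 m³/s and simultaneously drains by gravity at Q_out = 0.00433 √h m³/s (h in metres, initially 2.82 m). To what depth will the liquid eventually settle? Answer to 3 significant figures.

1.63 m

Level balance: A dh/dt = 0.00552 − 0.00433 √h. Setting dh/dt = 0:
Q_in = 0.00433 √h_ss ⇒ √h_ss = 0.00552/0.00433 = 1.2748.
h_ss = 1.2748² = 1.6252 m. (Since h₀ = 2.82 m > h_ss, the level will fall toward this value.)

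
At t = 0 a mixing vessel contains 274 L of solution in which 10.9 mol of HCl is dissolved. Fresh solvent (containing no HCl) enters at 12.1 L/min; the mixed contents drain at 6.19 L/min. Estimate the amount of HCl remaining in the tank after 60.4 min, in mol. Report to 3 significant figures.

4.55 mol

Let m(t) be the amount of HCl. Volume: V(t) = V₀ + (Q_in − Q_out) t = 274 + 5.9100 t; V(60.4) = 630.96 L.
Solute balance: dm/dt = 0 − Q_out C = −Q_out m/V(t).
Separate: dm/m = −Q_out dt/V(t) ⇒ ln(m/m₀) = −(Q_out/(Q_in−Q_out)) ln(V/V₀).
m = m₀ (V₀/V)^(Q_out/(Q_in−Q_out)) = 10.9 × (274/630.96)^(1.0474) = 4.5500 mol.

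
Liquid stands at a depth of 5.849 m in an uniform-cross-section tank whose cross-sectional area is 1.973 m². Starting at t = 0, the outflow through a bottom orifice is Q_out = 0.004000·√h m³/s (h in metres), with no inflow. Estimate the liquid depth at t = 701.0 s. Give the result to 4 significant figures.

A dh/dt = −Q_out = −0.004000 √h.
∫ h^(−1/2) dh = −(0.004000/A) ∫ dt, giving 2√h = 2√h₀ − (0.004000/A) t.
√h = √5.849 − 0.004000·701.0/(2·1.973) = 2.41847 − 0.710593 = 1.70788.
h = 1.70788² = 2.91685 m.

2.917 m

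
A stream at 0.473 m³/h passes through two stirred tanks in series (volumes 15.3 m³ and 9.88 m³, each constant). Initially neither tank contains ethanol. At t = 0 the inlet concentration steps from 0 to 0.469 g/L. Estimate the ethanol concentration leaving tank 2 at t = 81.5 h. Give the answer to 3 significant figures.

0.380 g/L

Time constants: τᵢ = Vᵢ/Q for each well-mixed tank.
τ₁ = 15.3/0.473 = 32.347 h; τ₂ = 9.88/0.473 = 20.888 h.
Tank 1: C₁ = C_in(1 − e^(−t/τ₁)). Tank 2 (τ₁ ≠ τ₂): C₂ = C_in[1 − (τ₁ e^(−t/τ₁) − τ₂ e^(−t/τ₂))/(τ₁ − τ₂)].
At t = 81.5: e^(−t/τ₁) = 0.080494, e^(−t/τ₂) = 0.020206.
C₂ = 0.469·[1 − (32.347·0.080494 − 20.888·0.020206)/(11.459)] = 0.469·0.80961 = 0.37971 g/L.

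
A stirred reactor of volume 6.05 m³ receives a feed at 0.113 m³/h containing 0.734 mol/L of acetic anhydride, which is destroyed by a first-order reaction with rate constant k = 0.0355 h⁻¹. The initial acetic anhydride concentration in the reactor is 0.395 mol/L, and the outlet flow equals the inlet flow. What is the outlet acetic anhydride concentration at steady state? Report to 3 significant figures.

0.253 mol/L

Species balance: V dC/dt = Q C_in − Q C − k V C.
At steady state: 0 = Q C_in − (Q + kV) C_ss, so C_ss = Q C_in/(Q + kV).
C_ss = 0.113·0.734/(0.113 + 0.0355·6.05) = 0.082942/0.32777 = 0.25305 mol/L.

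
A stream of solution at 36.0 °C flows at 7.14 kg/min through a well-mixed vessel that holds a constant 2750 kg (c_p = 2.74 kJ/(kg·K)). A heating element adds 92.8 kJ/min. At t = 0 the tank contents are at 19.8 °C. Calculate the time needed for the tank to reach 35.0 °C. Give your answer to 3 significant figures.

498 min

First-law balance (no shaft work): M c_p dT/dt = ṁ c_p (T_in − T) + 92.8.
τ = M/ṁ = 385.15 min; T_ss = T_in + Q̇/(ṁ c_p) = 40.744 °C.
T(t) = T_ss + (T₀ − T_ss) e^(−t/τ). Set T = 35.0:
e^(−t/τ) = (35.0 − 40.744)/(19.8 − 40.744) = 0.27424
t = −385.15 · ln(0.27424) = 498.30 min.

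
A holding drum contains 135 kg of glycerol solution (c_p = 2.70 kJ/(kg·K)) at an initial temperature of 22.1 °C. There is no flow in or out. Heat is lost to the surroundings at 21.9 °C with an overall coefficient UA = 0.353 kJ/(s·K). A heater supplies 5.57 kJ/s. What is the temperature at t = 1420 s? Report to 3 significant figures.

33.7 °C

Lumped-capacitance energy balance: M c_p dT/dt = UA(T_amb − T) + Q̇.
dT/dt = (T_ss − T)/τ with T_ss = T_amb + Q̇/UA = 21.9 + 5.57/0.353 = 37.679 °C, τ = M c_p/UA = 135·2.70/0.353 = 1032.6 s.
T approaches T_ss exponentially: T(t) = T_ss + (T₀ − T_ss) e^(−t/τ).
T(1420) = 37.679 + (-15.579)·0.25279 = 33.741 °C.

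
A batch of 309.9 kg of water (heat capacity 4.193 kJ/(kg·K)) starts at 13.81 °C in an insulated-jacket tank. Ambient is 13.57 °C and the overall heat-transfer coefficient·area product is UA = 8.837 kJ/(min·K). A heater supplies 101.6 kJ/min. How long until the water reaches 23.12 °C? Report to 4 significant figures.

258.0 min

Heat balance on the well-mixed liquid: M c_p dT/dt = −UA(T − T_amb) + Q̇.
τ = M c_p/UA = 147.042 min; T_ss = T_amb + Q̇/UA = 13.57 + 101.6/8.837 = 25.0671 °C.
T(t) = T_ss + (T₀ − T_ss)e^(−t/τ); set T = 23.12:
t = −τ ln[(T − T_ss)/(T₀ − T_ss)] = −147.042 · ln(0.172967) = 258.008 min.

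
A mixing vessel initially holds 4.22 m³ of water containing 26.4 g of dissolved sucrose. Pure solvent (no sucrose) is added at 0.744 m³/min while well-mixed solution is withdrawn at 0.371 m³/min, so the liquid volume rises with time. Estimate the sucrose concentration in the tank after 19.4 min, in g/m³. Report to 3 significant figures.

Let m(t) be the amount of sucrose. Volume: V(t) = V₀ + (Q_in − Q_out) t = 4.22 + 0.37300 t; V(19.4) = 11.456 m³.
No sucrose enters, so dm/dt = −Q_out · (m/V).
Separate: dm/m = −Q_out dt/V(t) ⇒ ln(m/m₀) = −(Q_out/(Q_in−Q_out)) ln(V/V₀).
m = m₀ (V₀/V)^(Q_out/(Q_in−Q_out)) = 26.4 × (4.22/11.456)^(0.99464) = 9.7769 g.
C = m/V = 9.7769/11.456 = 0.85342 g/m³.

0.853 g/m³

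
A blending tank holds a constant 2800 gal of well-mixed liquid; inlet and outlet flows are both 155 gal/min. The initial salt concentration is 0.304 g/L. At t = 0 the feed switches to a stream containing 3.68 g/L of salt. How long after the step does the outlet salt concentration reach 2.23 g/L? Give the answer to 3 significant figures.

Species balance: V dC/dt = Q(C_in − C) ⇒ τ = V/Q = 18.065 min.
C(t) = C_in + (C₀ − C_in) e^(−t/τ). Set C = 2.23 and solve for t:
e^(−t/τ) = (C − C_in)/(C₀ − C_in) = (2.23 − 3.68)/(0.304 − 3.68) = 0.42950
t = −τ ln(…) = 18.065 × 0.84513 = 15.267 min.

15.3 min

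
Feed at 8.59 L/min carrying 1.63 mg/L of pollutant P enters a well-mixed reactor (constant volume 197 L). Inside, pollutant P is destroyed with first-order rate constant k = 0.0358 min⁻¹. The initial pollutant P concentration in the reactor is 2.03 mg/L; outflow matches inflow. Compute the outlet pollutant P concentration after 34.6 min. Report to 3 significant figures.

0.968 mg/L

V dC/dt = Q(C_in − C) − k V C.
dC/dt = (Q/V) C_in − (Q/V + k) C; effective rate a = Q/V + k = 0.043604 + 0.0358 = 0.079404 min⁻¹.
C_ss = Q C_in/(Q + kV) = 0.89510 mg/L; C(t) = C_ss + (C₀ − C_ss) e^(−a t).
C(34.6) = 0.89510 + (1.1349)·e^(−0.079404·34.6) = 0.89510 + (1.1349)·0.064096 = 0.96784 mg/L.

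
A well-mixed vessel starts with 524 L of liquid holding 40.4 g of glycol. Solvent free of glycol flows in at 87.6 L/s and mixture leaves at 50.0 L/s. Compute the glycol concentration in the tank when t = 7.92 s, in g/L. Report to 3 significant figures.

Let m(t) be the amount of glycol. Volume: V(t) = V₀ + (Q_in − Q_out) t = 524 + 37.600 t; V(7.92) = 821.79 L.
Species balance (pure solvent in): dm/dt = −Q_out · m/V(t).
Separate: dm/m = −Q_out dt/V(t) ⇒ ln(m/m₀) = −(Q_out/(Q_in−Q_out)) ln(V/V₀).
m = m₀ (V₀/V)^(Q_out/(Q_in−Q_out)) = 40.4 × (524/821.79)^(1.3298) = 22.208 g.
C = m/V = 22.208/821.79 = 0.027023 g/L.

0.0270 g/L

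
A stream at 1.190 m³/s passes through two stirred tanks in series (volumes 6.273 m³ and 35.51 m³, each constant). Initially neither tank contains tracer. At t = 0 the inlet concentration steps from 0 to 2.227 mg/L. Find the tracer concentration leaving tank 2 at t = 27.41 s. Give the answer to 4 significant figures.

Each tank obeys Vᵢ dCᵢ/dt = Q(Cᵢ₋₁ − Cᵢ), so τᵢ = Vᵢ/Q.
τ₁ = 6.273/1.190 = 5.27143 s; τ₂ = 35.51/1.190 = 29.8403 s.
Solving the cascade with C₁(0)=C₂(0)=0 gives C₂(t) = C_in[1 − (τ₁ e^(−t/τ₁) − τ₂ e^(−t/τ₂))/(τ₁ − τ₂)].
At t = 27.41: e^(−t/τ₁) = 0.00551806, e^(−t/τ₂) = 0.399095.
C₂ = 2.227·[1 − (5.27143·0.00551806 − 29.8403·0.399095)/(-24.5689)] = 2.227·0.516460 = 1.15016 mg/L.

1.150 mg/L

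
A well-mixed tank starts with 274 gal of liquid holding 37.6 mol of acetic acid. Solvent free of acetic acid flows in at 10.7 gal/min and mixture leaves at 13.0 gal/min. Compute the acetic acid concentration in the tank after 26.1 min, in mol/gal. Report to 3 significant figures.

Let m(t) be the amount of acetic acid. Volume: V(t) = V₀ + (Q_in − Q_out) t = 274 − 2.3000 t; V(26.1) = 213.97 gal.
Species balance (pure solvent in): dm/dt = −Q_out · m/V(t).
Separate: dm/m = −Q_out dt/V(t) ⇒ ln(m/m₀) = −(Q_out/(Q_in−Q_out)) ln(V/V₀).
m = m₀ (V₀/V)^(Q_out/(Q_in−Q_out)) = 37.6 × (274/213.97)^(-5.6522) = 9.2930 mol.
C = m/V = 9.2930/213.97 = 0.043431 mol/gal.

0.0434 mol/gal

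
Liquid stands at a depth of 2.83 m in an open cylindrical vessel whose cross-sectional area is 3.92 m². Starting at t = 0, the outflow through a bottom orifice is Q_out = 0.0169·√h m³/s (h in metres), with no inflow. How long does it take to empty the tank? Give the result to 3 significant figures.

780 s

A dh/dt = −Q_out = −0.0169 √h.
∫ h^(−1/2) dh = −(0.0169/A) ∫ dt, giving 2√h = 2√h₀ − (0.0169/A) t.
Set h = 0: 2√h₀ = (0.0169/A) t_empty ⇒ t_empty = 2A√h₀/0.0169.
t_empty = 2·3.92·√2.83/0.0169 = 7.8400·1.6823/0.0169 = 780.41 s.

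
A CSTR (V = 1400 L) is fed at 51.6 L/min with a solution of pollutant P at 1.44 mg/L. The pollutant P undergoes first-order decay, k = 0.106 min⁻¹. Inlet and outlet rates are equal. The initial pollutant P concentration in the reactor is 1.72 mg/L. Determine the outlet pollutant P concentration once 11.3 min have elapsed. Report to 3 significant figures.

V dC/dt = Q(C_in − C) − k V C.
dC/dt = (Q/V) C_in − (Q/V + k) C; effective rate a = Q/V + k = 0.036857 + 0.106 = 0.14286 min⁻¹.
C_ss = Q C_in/(Q + kV) = 0.37152 mg/L; C(t) = C_ss + (C₀ − C_ss) e^(−a t).
C(11.3) = 0.37152 + (1.3485)·e^(−0.14286·11.3) = 0.37152 + (1.3485)·0.19903 = 0.63991 mg/L.

0.640 mg/L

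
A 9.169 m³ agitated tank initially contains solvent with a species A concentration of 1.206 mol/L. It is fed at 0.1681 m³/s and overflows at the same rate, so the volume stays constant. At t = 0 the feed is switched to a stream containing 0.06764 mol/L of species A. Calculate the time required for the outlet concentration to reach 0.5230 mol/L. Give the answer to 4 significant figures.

49.98 s

Species balance: V dC/dt = Q(C_in − C) ⇒ τ = V/Q = 54.5449 s.
C(t) = C_in + (C₀ − C_in) e^(−t/τ). Set C = 0.5230 and solve for t:
e^(−t/τ) = (C − C_in)/(C₀ − C_in) = (0.5230 − 0.06764)/(1.206 − 0.06764) = 0.400014
t = −τ ln(…) = 54.5449 × 0.916256 = 49.9771 s.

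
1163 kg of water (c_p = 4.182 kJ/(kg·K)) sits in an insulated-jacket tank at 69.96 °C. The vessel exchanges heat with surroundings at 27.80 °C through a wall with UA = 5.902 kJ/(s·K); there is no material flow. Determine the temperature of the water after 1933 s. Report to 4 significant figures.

Energy balance: M c_p dT/dt = −UA(T − T_amb).
dT/dt = (T_ss − T)/τ with T_ss = T_amb = 27.8000 °C, τ = M c_p/UA = 1163·4.182/5.902 = 824.071 s.
Integrating: T(t) = T_ss + (T₀ − T_ss) e^(−t/τ).
T(1933) = 27.8000 + (42.1600)·0.0957828 = 31.8382 °C.

31.84 °C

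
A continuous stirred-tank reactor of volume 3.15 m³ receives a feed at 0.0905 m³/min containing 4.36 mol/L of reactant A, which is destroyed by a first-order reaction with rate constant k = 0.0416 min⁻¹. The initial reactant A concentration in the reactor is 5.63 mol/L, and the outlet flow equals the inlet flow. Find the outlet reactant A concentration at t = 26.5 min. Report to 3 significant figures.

Species balance: V dC/dt = Q C_in − Q C − k V C.
This is linear with rate a = Q/V + k = 0.070330 min⁻¹.
C_ss = Q C_in/(Q + kV) = 1.7811 mol/L; C(t) = C_ss + (C₀ − C_ss) e^(−a t).
C(26.5) = 1.7811 + (3.8489)·e^(−0.070330·26.5) = 1.7811 + (3.8489)·0.15509 = 2.3780 mol/L.

2.38 mol/L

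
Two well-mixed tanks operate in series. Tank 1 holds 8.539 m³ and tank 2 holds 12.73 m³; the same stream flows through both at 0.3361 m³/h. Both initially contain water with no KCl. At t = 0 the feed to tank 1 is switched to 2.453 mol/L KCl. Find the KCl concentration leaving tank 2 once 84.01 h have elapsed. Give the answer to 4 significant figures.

1.825 mol/L

Time constants: τᵢ = Vᵢ/Q for each well-mixed tank.
τ₁ = 8.539/0.3361 = 25.4061 h; τ₂ = 12.73/0.3361 = 37.8756 h.
Solving the cascade with C₁(0)=C₂(0)=0 gives C₂(t) = C_in[1 − (τ₁ e^(−t/τ₁) − τ₂ e^(−t/τ₂))/(τ₁ − τ₂)].
At t = 84.01: e^(−t/τ₁) = 0.0366375, e^(−t/τ₂) = 0.108821.
C₂ = 2.453·[1 − (25.4061·0.0366375 − 37.8756·0.108821)/(-12.4695)] = 2.453·0.744107 = 1.82530 mol/L.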